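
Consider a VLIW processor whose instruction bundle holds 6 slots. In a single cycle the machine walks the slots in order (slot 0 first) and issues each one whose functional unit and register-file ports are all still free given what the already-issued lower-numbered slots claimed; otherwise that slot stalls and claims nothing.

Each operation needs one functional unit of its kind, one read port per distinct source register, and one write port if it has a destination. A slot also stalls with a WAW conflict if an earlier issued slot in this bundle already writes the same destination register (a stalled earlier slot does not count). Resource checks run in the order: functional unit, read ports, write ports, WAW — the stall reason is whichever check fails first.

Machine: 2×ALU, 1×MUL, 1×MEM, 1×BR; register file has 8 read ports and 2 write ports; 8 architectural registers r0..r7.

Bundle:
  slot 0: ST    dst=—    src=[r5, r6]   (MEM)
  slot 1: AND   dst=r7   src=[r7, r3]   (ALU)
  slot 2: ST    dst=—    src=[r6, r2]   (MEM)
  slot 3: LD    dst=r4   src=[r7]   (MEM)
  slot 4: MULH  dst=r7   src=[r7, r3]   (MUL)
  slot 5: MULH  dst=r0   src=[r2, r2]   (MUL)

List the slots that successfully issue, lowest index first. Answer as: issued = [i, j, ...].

[0] MEM needs rd=2 wr=0: ok; after: ALU=2 MUL=1 MEM=0 BR=1, R=6, W=2
[1] ALU needs rd=2 wr=1: ok; after: ALU=1 MUL=1 MEM=0 BR=1, R=4, W=1
[2] MEM needs rd=2 wr=0: FU; after: ALU=1 MUL=1 MEM=0 BR=1, R=4, W=1
[3] MEM needs rd=1 wr=1: FU; after: ALU=1 MUL=1 MEM=0 BR=1, R=4, W=1
[4] MUL needs rd=2 wr=1: WAW; after: ALU=1 MUL=1 MEM=0 BR=1, R=4, W=1
[5] MUL needs rd=1 wr=1: ok; after: ALU=1 MUL=0 MEM=0 BR=1, R=3, W=0

issued = [0, 1, 5]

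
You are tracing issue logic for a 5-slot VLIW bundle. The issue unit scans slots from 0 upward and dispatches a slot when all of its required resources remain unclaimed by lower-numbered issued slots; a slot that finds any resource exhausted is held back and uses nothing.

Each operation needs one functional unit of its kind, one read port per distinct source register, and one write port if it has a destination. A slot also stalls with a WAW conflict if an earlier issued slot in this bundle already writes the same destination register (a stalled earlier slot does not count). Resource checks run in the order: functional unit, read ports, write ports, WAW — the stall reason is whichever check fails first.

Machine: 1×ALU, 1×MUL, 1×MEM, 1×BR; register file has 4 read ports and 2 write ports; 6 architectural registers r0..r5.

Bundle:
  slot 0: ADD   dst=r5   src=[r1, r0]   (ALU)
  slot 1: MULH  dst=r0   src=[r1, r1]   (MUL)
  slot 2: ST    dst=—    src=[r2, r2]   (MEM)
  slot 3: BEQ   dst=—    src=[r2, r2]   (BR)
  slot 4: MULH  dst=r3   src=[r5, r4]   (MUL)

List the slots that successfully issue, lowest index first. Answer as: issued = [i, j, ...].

issued = [0, 1, 2]

[0] ALU needs rd=2 wr=1: ok; after: ALU=0 MUL=1 MEM=1 BR=1, R=2, W=1
[1] MUL needs rd=1 wr=1: ok; after: ALU=0 MUL=0 MEM=1 BR=1, R=1, W=0
[2] MEM needs rd=1 wr=0: ok; after: ALU=0 MUL=0 MEM=0 BR=1, R=0, W=0
[3] BR needs rd=1 wr=0: RD_PORT; after: ALU=0 MUL=0 MEM=0 BR=1, R=0, W=0
[4] MUL needs rd=2 wr=1: FU; after: ALU=0 MUL=0 MEM=0 BR=1, R=0, W=0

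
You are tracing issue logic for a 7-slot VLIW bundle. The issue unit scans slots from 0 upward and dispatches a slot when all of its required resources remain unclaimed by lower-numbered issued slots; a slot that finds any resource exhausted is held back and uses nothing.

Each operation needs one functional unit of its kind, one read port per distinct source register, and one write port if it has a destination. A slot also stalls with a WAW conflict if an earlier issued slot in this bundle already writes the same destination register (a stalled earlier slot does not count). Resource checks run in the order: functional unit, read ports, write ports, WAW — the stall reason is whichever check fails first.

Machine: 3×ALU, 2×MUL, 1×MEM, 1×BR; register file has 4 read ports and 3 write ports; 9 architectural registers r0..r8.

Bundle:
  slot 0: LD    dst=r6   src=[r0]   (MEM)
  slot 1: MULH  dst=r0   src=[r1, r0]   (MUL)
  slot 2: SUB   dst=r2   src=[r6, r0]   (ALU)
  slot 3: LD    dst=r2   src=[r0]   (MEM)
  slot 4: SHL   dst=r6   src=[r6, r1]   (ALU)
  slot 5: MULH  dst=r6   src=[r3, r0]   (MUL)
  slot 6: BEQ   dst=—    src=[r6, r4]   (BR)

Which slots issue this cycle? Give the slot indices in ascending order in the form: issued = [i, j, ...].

issued = [0, 1]

[0] MEM needs rd=1 wr=1: ok; after: ALU=3 MUL=2 MEM=0 BR=1, R=3, W=2
[1] MUL needs rd=2 wr=1: ok; after: ALU=3 MUL=1 MEM=0 BR=1, R=1, W=1
[2] ALU needs rd=2 wr=1: RD_PORT; after: ALU=3 MUL=1 MEM=0 BR=1, R=1, W=1
[3] MEM needs rd=1 wr=1: FU; after: ALU=3 MUL=1 MEM=0 BR=1, R=1, W=1
[4] ALU needs rd=2 wr=1: RD_PORT; after: ALU=3 MUL=1 MEM=0 BR=1, R=1, W=1
[5] MUL needs rd=2 wr=1: RD_PORT; after: ALU=3 MUL=1 MEM=0 BR=1, R=1, W=1
[6] BR needs rd=2 wr=0: RD_PORT; after: ALU=3 MUL=1 MEM=0 BR=1, R=1, W=1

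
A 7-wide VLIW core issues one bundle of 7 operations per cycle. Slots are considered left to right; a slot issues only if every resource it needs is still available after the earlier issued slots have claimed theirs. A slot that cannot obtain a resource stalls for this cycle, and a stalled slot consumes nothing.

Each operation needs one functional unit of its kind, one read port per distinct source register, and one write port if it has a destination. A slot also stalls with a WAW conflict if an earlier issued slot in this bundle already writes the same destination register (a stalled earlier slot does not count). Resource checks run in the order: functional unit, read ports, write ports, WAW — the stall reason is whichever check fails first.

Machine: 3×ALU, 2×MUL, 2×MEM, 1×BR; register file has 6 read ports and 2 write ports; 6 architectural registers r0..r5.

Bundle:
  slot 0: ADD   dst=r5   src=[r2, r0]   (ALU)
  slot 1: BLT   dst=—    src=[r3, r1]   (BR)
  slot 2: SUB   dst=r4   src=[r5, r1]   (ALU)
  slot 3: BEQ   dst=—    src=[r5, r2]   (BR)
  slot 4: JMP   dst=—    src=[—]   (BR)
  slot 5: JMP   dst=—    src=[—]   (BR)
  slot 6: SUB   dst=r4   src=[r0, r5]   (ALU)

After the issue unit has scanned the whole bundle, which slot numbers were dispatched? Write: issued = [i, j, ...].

(0) want 1×ALU +2rd +1wr — yes → AL2|MU2|ME2|BR1|rd4|wr1
(1) want 1×BR +2rd +0wr — yes → AL2|MU2|ME2|BR0|rd2|wr1
(2) want 1×ALU +2rd +1wr — yes → AL1|MU2|ME2|BR0|rd0|wr0
(3) want 1×BR +2rd +0wr — FU → AL1|MU2|ME2|BR0|rd0|wr0
(4) want 1×BR +0rd +0wr — FU → AL1|MU2|ME2|BR0|rd0|wr0
(5) want 1×BR +0rd +0wr — FU → AL1|MU2|ME2|BR0|rd0|wr0
(6) want 1×ALU +2rd +1wr — RD_PORT → AL1|MU2|ME2|BR0|rd0|wr0

issued = [0, 1, 2]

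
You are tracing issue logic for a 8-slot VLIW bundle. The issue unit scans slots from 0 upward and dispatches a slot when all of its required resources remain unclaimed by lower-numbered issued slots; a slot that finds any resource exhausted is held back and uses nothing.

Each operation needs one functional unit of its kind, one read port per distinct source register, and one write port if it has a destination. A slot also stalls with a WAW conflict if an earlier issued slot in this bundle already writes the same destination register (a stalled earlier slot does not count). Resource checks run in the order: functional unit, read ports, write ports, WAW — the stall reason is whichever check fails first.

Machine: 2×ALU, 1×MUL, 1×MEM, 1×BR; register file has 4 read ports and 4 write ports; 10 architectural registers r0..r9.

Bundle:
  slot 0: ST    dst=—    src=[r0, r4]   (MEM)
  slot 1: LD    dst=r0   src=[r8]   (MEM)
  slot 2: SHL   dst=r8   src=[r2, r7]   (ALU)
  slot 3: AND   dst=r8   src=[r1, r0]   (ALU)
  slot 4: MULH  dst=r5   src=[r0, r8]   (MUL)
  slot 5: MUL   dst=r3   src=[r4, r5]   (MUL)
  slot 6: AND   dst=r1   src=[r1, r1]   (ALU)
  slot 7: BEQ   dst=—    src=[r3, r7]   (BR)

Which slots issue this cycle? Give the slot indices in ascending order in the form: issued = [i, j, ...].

issued = [0, 2]

[0] MEM needs rd=2 wr=0: ok; after: ALU=2 MUL=1 MEM=0 BR=1, R=2, W=4
[1] MEM needs rd=1 wr=1: FU; after: ALU=2 MUL=1 MEM=0 BR=1, R=2, W=4
[2] ALU needs rd=2 wr=1: ok; after: ALU=1 MUL=1 MEM=0 BR=1, R=0, W=3
[3] ALU needs rd=2 wr=1: RD_PORT; after: ALU=1 MUL=1 MEM=0 BR=1, R=0, W=3
[4] MUL needs rd=2 wr=1: RD_PORT; after: ALU=1 MUL=1 MEM=0 BR=1, R=0, W=3
[5] MUL needs rd=2 wr=1: RD_PORT; after: ALU=1 MUL=1 MEM=0 BR=1, R=0, W=3
[6] ALU needs rd=1 wr=1: RD_PORT; after: ALU=1 MUL=1 MEM=0 BR=1, R=0, W=3
[7] BR needs rd=2 wr=0: RD_PORT; after: ALU=1 MUL=1 MEM=0 BR=1, R=0, W=3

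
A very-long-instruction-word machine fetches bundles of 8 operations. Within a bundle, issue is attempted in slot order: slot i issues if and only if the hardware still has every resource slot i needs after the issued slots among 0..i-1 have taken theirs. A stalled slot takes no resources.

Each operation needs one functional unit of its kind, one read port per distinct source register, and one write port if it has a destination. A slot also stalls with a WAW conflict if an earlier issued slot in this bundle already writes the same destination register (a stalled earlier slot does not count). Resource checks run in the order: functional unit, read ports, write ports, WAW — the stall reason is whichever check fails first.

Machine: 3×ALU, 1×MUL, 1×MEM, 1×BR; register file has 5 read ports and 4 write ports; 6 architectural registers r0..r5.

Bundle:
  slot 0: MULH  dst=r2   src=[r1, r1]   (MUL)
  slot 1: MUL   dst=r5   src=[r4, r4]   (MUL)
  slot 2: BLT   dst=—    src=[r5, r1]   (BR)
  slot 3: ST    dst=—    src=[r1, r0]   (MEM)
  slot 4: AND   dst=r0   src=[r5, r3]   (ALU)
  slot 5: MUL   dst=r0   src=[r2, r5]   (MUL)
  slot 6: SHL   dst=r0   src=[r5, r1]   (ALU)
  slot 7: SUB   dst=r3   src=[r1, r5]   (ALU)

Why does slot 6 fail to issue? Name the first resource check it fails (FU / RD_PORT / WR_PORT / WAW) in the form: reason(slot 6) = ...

reason(slot 6) = RD_PORT

(0) want 1×MUL +1rd +1wr — yes → AL3|MU0|ME1|BR1|rd4|wr3
(1) want 1×MUL +1rd +1wr — FU → AL3|MU0|ME1|BR1|rd4|wr3
(2) want 1×BR +2rd +0wr — yes → AL3|MU0|ME1|BR0|rd2|wr3
(3) want 1×MEM +2rd +0wr — yes → AL3|MU0|ME0|BR0|rd0|wr3
(4) want 1×ALU +2rd +1wr — RD_PORT → AL3|MU0|ME0|BR0|rd0|wr3
(5) want 1×MUL +2rd +1wr — FU → AL3|MU0|ME0|BR0|rd0|wr3
(6) want 1×ALU +2rd +1wr — RD_PORT → AL3|MU0|ME0|BR0|rd0|wr3
(7) want 1×ALU +2rd +1wr — RD_PORT → AL3|MU0|ME0|BR0|rd0|wr3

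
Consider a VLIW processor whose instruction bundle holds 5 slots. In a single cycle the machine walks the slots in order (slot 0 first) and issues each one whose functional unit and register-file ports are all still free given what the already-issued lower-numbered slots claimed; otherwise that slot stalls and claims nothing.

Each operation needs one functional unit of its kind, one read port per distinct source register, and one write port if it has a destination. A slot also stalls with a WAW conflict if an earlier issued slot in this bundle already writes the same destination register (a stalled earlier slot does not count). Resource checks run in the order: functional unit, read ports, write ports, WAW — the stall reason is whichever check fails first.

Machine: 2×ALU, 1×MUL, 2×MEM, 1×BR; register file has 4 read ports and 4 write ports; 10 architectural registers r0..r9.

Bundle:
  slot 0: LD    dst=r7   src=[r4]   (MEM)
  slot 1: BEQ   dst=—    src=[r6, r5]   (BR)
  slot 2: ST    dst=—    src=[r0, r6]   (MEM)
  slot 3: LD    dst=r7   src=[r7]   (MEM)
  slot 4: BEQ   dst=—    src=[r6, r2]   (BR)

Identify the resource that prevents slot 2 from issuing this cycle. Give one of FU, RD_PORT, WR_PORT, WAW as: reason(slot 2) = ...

reason(slot 2) = RD_PORT

[0] MEM needs rd=1 wr=1: ok; after: ALU=2 MUL=1 MEM=1 BR=1, R=3, W=3
[1] BR needs rd=2 wr=0: ok; after: ALU=2 MUL=1 MEM=1 BR=0, R=1, W=3
[2] MEM needs rd=2 wr=0: RD_PORT; after: ALU=2 MUL=1 MEM=1 BR=0, R=1, W=3
[3] MEM needs rd=1 wr=1: WAW; after: ALU=2 MUL=1 MEM=1 BR=0, R=1, W=3
[4] BR needs rd=2 wr=0: FU; after: ALU=2 MUL=1 MEM=1 BR=0, R=1, W=3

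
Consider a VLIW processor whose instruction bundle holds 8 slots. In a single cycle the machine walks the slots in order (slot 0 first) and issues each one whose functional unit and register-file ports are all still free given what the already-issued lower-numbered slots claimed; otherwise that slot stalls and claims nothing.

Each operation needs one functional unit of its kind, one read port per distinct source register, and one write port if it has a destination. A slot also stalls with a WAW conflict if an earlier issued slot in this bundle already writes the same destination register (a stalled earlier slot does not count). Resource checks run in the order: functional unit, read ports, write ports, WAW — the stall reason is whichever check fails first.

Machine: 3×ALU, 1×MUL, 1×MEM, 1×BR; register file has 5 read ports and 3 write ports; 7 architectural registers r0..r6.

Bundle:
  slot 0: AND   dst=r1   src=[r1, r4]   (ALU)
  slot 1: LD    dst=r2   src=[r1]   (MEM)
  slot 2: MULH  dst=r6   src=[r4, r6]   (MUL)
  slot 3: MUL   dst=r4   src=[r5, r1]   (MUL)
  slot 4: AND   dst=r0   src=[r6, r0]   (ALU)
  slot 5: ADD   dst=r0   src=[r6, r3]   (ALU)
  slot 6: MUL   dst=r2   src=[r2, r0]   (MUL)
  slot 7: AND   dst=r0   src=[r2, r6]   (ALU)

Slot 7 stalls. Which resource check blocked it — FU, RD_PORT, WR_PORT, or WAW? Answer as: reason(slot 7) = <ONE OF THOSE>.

reason(slot 7) = RD_PORT

#0 ALU src=r1,r4 dispatched  <A:2 Mu:1 Ld:1 B:1 rd:3 wr:2>
#1 MEM src=r1 dispatched  <A:2 Mu:1 Ld:0 B:1 rd:2 wr:1>
#2 MUL src=r4,r6 dispatched  <A:2 Mu:0 Ld:0 B:1 rd:0 wr:0>
#3 MUL src=r5,r1 held:FU  <A:2 Mu:0 Ld:0 B:1 rd:0 wr:0>
#4 ALU src=r6,r0 held:RD_PORT  <A:2 Mu:0 Ld:0 B:1 rd:0 wr:0>
#5 ALU src=r6,r3 held:RD_PORT  <A:2 Mu:0 Ld:0 B:1 rd:0 wr:0>
#6 MUL src=r2,r0 held:FU  <A:2 Mu:0 Ld:0 B:1 rd:0 wr:0>
#7 ALU src=r2,r6 held:RD_PORT  <A:2 Mu:0 Ld:0 B:1 rd:0 wr:0>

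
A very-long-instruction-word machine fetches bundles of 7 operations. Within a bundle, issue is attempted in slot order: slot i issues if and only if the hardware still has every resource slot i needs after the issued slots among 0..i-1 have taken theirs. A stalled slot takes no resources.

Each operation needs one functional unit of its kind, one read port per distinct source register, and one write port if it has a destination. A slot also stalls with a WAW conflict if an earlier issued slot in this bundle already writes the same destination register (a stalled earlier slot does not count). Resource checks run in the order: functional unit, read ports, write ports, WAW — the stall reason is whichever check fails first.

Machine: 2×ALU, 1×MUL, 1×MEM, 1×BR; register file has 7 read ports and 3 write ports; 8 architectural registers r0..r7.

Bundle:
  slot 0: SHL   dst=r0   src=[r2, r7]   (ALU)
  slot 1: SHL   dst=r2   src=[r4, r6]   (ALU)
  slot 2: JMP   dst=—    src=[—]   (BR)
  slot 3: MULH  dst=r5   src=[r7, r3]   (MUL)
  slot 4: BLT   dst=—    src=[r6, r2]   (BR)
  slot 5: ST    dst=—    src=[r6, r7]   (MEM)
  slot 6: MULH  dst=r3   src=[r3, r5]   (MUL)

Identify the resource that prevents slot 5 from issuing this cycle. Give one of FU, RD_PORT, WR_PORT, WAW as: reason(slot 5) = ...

  0. ALU→r0 ⇒ go  {1A/1Mu/1Ld/1B | 5r 2w}
  1. ALU→r2 ⇒ go  {0A/1Mu/1Ld/1B | 3r 1w}
  2. BR ⇒ go  {0A/1Mu/1Ld/0B | 3r 1w}
  3. MUL→r5 ⇒ go  {0A/0Mu/1Ld/0B | 1r 0w}
  4. BR ⇒ no(FU)  {0A/0Mu/1Ld/0B | 1r 0w}
  5. MEM ⇒ no(RD_PORT)  {0A/0Mu/1Ld/0B | 1r 0w}
  6. MUL→r3 ⇒ no(FU)  {0A/0Mu/1Ld/0B | 1r 0w}

reason(slot 5) = RD_PORT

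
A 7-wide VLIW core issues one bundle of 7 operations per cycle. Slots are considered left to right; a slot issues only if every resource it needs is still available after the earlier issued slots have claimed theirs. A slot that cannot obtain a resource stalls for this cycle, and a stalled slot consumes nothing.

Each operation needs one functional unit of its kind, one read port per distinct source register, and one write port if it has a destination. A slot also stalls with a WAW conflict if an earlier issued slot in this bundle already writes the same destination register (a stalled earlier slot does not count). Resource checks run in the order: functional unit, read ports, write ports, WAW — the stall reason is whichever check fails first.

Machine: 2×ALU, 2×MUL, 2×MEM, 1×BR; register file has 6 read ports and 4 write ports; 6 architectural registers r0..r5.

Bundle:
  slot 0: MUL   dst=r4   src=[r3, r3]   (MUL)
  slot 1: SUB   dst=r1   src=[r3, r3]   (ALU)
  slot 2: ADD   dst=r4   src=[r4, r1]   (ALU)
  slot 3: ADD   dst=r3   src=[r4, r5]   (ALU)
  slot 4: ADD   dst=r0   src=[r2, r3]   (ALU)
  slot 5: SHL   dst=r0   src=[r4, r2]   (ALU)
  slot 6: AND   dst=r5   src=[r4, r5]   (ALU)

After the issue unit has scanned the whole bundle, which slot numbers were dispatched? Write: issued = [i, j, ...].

issued = [0, 1, 3]

(0) want 1×MUL +1rd +1wr — yes → AL2|MU1|ME2|BR1|rd5|wr3
(1) want 1×ALU +1rd +1wr — yes → AL1|MU1|ME2|BR1|rd4|wr2
(2) want 1×ALU +2rd +1wr — WAW → AL1|MU1|ME2|BR1|rd4|wr2
(3) want 1×ALU +2rd +1wr — yes → AL0|MU1|ME2|BR1|rd2|wr1
(4) want 1×ALU +2rd +1wr — FU → AL0|MU1|ME2|BR1|rd2|wr1
(5) want 1×ALU +2rd +1wr — FU → AL0|MU1|ME2|BR1|rd2|wr1
(6) want 1×ALU +2rd +1wr — FU → AL0|MU1|ME2|BR1|rd2|wr1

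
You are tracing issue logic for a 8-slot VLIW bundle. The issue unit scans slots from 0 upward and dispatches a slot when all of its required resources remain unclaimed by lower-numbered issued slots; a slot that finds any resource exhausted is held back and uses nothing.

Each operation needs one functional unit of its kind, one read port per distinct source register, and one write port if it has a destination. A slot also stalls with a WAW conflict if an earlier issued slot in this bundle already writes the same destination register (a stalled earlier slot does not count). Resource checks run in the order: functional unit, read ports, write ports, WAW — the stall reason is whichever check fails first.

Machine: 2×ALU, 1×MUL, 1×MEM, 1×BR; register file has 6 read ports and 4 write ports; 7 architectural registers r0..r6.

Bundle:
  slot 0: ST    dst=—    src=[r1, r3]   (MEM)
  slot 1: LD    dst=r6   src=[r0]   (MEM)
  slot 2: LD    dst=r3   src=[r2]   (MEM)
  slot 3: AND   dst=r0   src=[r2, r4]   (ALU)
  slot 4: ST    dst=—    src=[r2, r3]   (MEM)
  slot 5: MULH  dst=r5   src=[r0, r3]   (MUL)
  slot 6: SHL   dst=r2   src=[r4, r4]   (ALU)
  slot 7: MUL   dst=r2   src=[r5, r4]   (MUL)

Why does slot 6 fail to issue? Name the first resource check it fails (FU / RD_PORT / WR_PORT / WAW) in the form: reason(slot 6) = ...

[0] MEM needs rd=2 wr=0: ok; after: ALU=2 MUL=1 MEM=0 BR=1, R=4, W=4
[1] MEM needs rd=1 wr=1: FU; after: ALU=2 MUL=1 MEM=0 BR=1, R=4, W=4
[2] MEM needs rd=1 wr=1: FU; after: ALU=2 MUL=1 MEM=0 BR=1, R=4, W=4
[3] ALU needs rd=2 wr=1: ok; after: ALU=1 MUL=1 MEM=0 BR=1, R=2, W=3
[4] MEM needs rd=2 wr=0: FU; after: ALU=1 MUL=1 MEM=0 BR=1, R=2, W=3
[5] MUL needs rd=2 wr=1: ok; after: ALU=1 MUL=0 MEM=0 BR=1, R=0, W=2
[6] ALU needs rd=1 wr=1: RD_PORT; after: ALU=1 MUL=0 MEM=0 BR=1, R=0, W=2
[7] MUL needs rd=2 wr=1: FU; after: ALU=1 MUL=0 MEM=0 BR=1, R=0, W=2

reason(slot 6) = RD_PORT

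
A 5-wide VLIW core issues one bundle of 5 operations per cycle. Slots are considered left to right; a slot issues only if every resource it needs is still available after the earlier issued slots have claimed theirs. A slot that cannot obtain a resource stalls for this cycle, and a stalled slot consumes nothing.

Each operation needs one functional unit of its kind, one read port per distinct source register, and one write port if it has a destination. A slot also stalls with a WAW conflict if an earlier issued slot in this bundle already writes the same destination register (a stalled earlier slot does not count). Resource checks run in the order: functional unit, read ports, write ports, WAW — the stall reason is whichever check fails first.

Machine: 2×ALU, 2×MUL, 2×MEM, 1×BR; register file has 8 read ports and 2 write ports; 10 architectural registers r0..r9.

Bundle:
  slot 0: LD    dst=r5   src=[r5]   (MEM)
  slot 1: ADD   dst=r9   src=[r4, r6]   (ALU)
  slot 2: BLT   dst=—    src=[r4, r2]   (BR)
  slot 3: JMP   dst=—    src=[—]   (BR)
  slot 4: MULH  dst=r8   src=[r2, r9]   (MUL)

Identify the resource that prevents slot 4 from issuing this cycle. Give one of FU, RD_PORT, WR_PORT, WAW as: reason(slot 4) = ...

reason(slot 4) = WR_PORT

[0] MEM needs rd=1 wr=1: ok; after: ALU=2 MUL=2 MEM=1 BR=1, R=7, W=1
[1] ALU needs rd=2 wr=1: ok; after: ALU=1 MUL=2 MEM=1 BR=1, R=5, W=0
[2] BR needs rd=2 wr=0: ok; after: ALU=1 MUL=2 MEM=1 BR=0, R=3, W=0
[3] BR needs rd=0 wr=0: FU; after: ALU=1 MUL=2 MEM=1 BR=0, R=3, W=0
[4] MUL needs rd=2 wr=1: WR_PORT; after: ALU=1 MUL=2 MEM=1 BR=0, R=3, W=0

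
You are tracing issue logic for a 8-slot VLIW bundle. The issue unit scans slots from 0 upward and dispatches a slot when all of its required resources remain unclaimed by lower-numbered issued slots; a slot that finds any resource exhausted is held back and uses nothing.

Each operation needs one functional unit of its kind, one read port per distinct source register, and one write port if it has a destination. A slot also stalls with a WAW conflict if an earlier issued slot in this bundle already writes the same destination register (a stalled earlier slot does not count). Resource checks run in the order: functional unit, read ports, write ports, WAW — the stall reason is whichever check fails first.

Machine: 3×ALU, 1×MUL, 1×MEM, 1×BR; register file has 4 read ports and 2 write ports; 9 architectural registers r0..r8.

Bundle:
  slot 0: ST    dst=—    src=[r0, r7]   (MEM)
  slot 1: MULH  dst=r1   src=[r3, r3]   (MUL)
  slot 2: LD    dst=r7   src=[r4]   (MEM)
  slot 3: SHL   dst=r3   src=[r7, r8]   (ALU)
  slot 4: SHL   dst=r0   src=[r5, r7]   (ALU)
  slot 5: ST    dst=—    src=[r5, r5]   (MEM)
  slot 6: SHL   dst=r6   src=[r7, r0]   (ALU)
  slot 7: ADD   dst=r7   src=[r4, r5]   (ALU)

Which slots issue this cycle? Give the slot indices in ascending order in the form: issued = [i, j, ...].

#0 MEM src=r0,r7 dispatched  <A:3 Mu:1 Ld:0 B:1 rd:2 wr:2>
#1 MUL src=r3,r3 dispatched  <A:3 Mu:0 Ld:0 B:1 rd:1 wr:1>
#2 MEM src=r4 held:FU  <A:3 Mu:0 Ld:0 B:1 rd:1 wr:1>
#3 ALU src=r7,r8 held:RD_PORT  <A:3 Mu:0 Ld:0 B:1 rd:1 wr:1>
#4 ALU src=r5,r7 held:RD_PORT  <A:3 Mu:0 Ld:0 B:1 rd:1 wr:1>
#5 MEM src=r5,r5 held:FU  <A:3 Mu:0 Ld:0 B:1 rd:1 wr:1>
#6 ALU src=r7,r0 held:RD_PORT  <A:3 Mu:0 Ld:0 B:1 rd:1 wr:1>
#7 ALU src=r4,r5 held:RD_PORT  <A:3 Mu:0 Ld:0 B:1 rd:1 wr:1>

issued = [0, 1]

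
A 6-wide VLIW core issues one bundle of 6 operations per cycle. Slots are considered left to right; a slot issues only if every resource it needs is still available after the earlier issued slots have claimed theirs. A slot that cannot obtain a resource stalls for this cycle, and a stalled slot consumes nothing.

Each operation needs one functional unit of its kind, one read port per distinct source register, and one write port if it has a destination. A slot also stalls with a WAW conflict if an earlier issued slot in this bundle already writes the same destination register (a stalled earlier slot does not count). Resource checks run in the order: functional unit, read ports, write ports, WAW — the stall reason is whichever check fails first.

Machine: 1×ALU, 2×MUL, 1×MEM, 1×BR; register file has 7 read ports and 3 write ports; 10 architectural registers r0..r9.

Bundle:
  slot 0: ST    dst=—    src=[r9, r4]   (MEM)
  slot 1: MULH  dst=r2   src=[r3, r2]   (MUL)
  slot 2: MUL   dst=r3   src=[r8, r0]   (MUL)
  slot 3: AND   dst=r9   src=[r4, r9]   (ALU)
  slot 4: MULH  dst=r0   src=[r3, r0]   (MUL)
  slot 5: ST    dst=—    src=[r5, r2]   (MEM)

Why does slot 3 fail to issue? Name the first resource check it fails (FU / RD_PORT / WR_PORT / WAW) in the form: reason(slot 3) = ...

reason(slot 3) = RD_PORT

[0] MEM needs rd=2 wr=0: ok; after: ALU=1 MUL=2 MEM=0 BR=1, R=5, W=3
[1] MUL needs rd=2 wr=1: ok; after: ALU=1 MUL=1 MEM=0 BR=1, R=3, W=2
[2] MUL needs rd=2 wr=1: ok; after: ALU=1 MUL=0 MEM=0 BR=1, R=1, W=1
[3] ALU needs rd=2 wr=1: RD_PORT; after: ALU=1 MUL=0 MEM=0 BR=1, R=1, W=1
[4] MUL needs rd=2 wr=1: FU; after: ALU=1 MUL=0 MEM=0 BR=1, R=1, W=1
[5] MEM needs rd=2 wr=0: FU; after: ALU=1 MUL=0 MEM=0 BR=1, R=1, W=1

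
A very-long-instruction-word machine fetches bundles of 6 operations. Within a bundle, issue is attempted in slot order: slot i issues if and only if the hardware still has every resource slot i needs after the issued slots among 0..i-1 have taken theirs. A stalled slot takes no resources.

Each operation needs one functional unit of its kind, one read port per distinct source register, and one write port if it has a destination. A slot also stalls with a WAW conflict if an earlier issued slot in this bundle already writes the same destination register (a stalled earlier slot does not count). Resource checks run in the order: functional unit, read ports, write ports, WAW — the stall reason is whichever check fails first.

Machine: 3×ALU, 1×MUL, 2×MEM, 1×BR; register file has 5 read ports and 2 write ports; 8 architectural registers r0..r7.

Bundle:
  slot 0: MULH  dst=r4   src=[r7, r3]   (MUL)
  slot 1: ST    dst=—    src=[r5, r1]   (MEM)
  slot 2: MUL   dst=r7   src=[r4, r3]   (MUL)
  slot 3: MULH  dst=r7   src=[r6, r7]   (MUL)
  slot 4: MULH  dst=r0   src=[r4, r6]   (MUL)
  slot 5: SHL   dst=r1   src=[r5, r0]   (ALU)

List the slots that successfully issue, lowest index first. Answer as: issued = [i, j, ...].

issued = [0, 1]

#0 MUL src=r7,r3 dispatched  <A:3 Mu:0 Ld:2 B:1 rd:3 wr:1>
#1 MEM src=r5,r1 dispatched  <A:3 Mu:0 Ld:1 B:1 rd:1 wr:1>
#2 MUL src=r4,r3 held:FU  <A:3 Mu:0 Ld:1 B:1 rd:1 wr:1>
#3 MUL src=r6,r7 held:FU  <A:3 Mu:0 Ld:1 B:1 rd:1 wr:1>
#4 MUL src=r4,r6 held:FU  <A:3 Mu:0 Ld:1 B:1 rd:1 wr:1>
#5 ALU src=r5,r0 held:RD_PORT  <A:3 Mu:0 Ld:1 B:1 rd:1 wr:1>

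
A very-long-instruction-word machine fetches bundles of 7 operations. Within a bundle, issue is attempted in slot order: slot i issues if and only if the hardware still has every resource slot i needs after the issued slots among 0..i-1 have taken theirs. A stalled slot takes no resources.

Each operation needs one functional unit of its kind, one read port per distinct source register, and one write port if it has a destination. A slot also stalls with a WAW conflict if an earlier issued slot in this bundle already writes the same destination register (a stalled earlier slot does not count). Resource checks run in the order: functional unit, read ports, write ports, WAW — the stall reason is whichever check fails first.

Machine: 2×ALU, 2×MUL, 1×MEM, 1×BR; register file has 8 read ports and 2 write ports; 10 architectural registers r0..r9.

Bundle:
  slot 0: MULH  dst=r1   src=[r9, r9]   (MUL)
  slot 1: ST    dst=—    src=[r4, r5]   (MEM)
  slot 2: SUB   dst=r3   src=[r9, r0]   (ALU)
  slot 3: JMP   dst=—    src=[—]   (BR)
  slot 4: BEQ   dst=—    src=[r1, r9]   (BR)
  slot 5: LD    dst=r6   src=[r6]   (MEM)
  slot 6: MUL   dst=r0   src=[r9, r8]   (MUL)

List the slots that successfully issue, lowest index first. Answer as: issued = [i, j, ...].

(0) want 1×MUL +1rd +1wr — yes → AL2|MU1|ME1|BR1|rd7|wr1
(1) want 1×MEM +2rd +0wr — yes → AL2|MU1|ME0|BR1|rd5|wr1
(2) want 1×ALU +2rd +1wr — yes → AL1|MU1|ME0|BR1|rd3|wr0
(3) want 1×BR +0rd +0wr — yes → AL1|MU1|ME0|BR0|rd3|wr0
(4) want 1×BR +2rd +0wr — FU → AL1|MU1|ME0|BR0|rd3|wr0
(5) want 1×MEM +1rd +1wr — FU → AL1|MU1|ME0|BR0|rd3|wr0
(6) want 1×MUL +2rd +1wr — WR_PORT → AL1|MU1|ME0|BR0|rd3|wr0

issued = [0, 1, 2, 3]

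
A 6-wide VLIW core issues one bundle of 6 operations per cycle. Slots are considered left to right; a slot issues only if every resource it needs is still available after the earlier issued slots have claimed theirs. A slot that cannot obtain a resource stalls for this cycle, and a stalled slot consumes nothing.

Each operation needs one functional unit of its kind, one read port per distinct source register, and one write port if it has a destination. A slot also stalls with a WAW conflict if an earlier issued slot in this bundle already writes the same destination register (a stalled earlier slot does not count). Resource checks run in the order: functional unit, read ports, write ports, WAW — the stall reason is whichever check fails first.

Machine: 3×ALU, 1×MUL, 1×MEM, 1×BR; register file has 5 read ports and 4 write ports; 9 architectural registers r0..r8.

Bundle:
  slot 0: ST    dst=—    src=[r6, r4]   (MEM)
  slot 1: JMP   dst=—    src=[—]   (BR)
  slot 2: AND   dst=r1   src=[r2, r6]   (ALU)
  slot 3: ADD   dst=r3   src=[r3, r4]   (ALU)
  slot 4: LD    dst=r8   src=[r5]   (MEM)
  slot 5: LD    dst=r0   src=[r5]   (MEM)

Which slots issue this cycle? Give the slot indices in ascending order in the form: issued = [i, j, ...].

issued = [0, 1, 2]

(0) want 1×MEM +2rd +0wr — yes → AL3|MU1|ME0|BR1|rd3|wr4
(1) want 1×BR +0rd +0wr — yes → AL3|MU1|ME0|BR0|rd3|wr4
(2) want 1×ALU +2rd +1wr — yes → AL2|MU1|ME0|BR0|rd1|wr3
(3) want 1×ALU +2rd +1wr — RD_PORT → AL2|MU1|ME0|BR0|rd1|wr3
(4) want 1×MEM +1rd +1wr — FU → AL2|MU1|ME0|BR0|rd1|wr3
(5) want 1×MEM +1rd +1wr — FU → AL2|MU1|ME0|BR0|rd1|wr3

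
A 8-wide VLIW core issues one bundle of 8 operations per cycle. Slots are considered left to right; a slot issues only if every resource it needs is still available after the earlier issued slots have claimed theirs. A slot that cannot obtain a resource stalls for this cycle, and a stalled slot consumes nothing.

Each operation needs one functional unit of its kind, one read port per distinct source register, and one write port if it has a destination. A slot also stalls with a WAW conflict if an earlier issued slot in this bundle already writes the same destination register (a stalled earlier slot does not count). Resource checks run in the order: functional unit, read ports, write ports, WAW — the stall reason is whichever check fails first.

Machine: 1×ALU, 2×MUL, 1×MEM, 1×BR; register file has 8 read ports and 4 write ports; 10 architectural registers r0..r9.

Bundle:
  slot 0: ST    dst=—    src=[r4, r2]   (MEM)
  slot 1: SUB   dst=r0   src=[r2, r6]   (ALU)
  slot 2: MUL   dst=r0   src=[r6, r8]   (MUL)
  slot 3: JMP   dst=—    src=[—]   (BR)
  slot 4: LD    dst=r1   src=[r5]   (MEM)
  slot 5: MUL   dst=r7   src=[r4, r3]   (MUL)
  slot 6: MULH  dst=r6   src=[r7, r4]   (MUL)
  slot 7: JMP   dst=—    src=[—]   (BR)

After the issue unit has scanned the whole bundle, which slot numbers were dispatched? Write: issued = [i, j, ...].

[0] MEM needs rd=2 wr=0: ok; after: ALU=1 MUL=2 MEM=0 BR=1, R=6, W=4
[1] ALU needs rd=2 wr=1: ok; after: ALU=0 MUL=2 MEM=0 BR=1, R=4, W=3
[2] MUL needs rd=2 wr=1: WAW; after: ALU=0 MUL=2 MEM=0 BR=1, R=4, W=3
[3] BR needs rd=0 wr=0: ok; after: ALU=0 MUL=2 MEM=0 BR=0, R=4, W=3
[4] MEM needs rd=1 wr=1: FU; after: ALU=0 MUL=2 MEM=0 BR=0, R=4, W=3
[5] MUL needs rd=2 wr=1: ok; after: ALU=0 MUL=1 MEM=0 BR=0, R=2, W=2
[6] MUL needs rd=2 wr=1: ok; after: ALU=0 MUL=0 MEM=0 BR=0, R=0, W=1
[7] BR needs rd=0 wr=0: FU; after: ALU=0 MUL=0 MEM=0 BR=0, R=0, W=1

issued = [0, 1, 3, 5, 6]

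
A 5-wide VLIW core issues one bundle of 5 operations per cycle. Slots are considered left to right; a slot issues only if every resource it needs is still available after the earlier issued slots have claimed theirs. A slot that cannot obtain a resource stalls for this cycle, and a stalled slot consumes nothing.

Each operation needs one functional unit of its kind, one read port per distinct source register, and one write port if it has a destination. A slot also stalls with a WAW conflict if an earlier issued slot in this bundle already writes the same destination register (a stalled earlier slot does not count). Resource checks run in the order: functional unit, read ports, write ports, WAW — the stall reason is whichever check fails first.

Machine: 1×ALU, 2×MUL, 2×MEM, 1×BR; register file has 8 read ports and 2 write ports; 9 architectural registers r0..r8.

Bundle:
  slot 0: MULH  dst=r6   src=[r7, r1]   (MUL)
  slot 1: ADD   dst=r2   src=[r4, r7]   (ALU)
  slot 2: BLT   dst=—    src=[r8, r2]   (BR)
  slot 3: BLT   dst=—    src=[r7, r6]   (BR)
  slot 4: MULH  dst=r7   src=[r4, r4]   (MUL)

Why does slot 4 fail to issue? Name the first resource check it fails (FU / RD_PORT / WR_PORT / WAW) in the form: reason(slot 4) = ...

(0) want 1×MUL +2rd +1wr — yes → AL1|MU1|ME2|BR1|rd6|wr1
(1) want 1×ALU +2rd +1wr — yes → AL0|MU1|ME2|BR1|rd4|wr0
(2) want 1×BR +2rd +0wr — yes → AL0|MU1|ME2|BR0|rd2|wr0
(3) want 1×BR +2rd +0wr — FU → AL0|MU1|ME2|BR0|rd2|wr0
(4) want 1×MUL +1rd +1wr — WR_PORT → AL0|MU1|ME2|BR0|rd2|wr0

reason(slot 4) = WR_PORT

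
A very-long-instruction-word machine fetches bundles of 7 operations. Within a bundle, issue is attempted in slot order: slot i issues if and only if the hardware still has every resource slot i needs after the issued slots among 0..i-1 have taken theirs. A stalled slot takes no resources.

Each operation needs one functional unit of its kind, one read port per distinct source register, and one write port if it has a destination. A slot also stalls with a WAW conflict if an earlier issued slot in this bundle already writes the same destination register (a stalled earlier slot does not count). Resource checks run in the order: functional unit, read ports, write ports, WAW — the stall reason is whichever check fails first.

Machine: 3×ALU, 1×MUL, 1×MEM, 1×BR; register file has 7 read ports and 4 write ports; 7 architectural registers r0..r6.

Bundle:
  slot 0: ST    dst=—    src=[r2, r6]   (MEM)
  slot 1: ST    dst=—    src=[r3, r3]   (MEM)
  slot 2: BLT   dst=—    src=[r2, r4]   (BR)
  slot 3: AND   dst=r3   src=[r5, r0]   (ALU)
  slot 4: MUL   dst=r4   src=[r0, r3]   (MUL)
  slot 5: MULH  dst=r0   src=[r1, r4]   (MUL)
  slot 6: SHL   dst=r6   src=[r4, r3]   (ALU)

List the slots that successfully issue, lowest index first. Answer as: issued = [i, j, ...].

issued = [0, 2, 3]

  0. MEM ⇒ go  {3A/1Mu/0Ld/1B | 5r 4w}
  1. MEM ⇒ no(FU)  {3A/1Mu/0Ld/1B | 5r 4w}
  2. BR ⇒ go  {3A/1Mu/0Ld/0B | 3r 4w}
  3. ALU→r3 ⇒ go  {2A/1Mu/0Ld/0B | 1r 3w}
  4. MUL→r4 ⇒ no(RD_PORT)  {2A/1Mu/0Ld/0B | 1r 3w}
  5. MUL→r0 ⇒ no(RD_PORT)  {2A/1Mu/0Ld/0B | 1r 3w}
  6. ALU→r6 ⇒ no(RD_PORT)  {2A/1Mu/0Ld/0B | 1r 3w}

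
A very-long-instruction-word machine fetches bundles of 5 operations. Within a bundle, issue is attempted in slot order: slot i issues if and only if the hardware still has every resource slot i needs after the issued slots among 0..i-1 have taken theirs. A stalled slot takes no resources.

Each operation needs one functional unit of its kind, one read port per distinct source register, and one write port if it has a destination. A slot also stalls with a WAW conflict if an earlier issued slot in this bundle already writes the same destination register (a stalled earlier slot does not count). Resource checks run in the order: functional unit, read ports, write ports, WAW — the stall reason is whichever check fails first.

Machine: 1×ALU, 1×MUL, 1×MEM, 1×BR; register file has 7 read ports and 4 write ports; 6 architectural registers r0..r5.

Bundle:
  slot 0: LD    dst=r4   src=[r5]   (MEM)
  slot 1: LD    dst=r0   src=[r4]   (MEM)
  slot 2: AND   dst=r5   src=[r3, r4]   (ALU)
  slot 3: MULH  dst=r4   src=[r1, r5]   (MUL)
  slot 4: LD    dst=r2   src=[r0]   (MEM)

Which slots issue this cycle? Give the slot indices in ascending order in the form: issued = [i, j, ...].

issued = [0, 2]

slot 0 (MEM): ISSUE — free A1,Mu1,Ld0,B1 rp6 wp3
slot 1 (MEM): stall FU — free A1,Mu1,Ld0,B1 rp6 wp3
slot 2 (ALU): ISSUE — free A0,Mu1,Ld0,B1 rp4 wp2
slot 3 (MUL): stall WAW — free A0,Mu1,Ld0,B1 rp4 wp2
slot 4 (MEM): stall FU — free A0,Mu1,Ld0,B1 rp4 wp2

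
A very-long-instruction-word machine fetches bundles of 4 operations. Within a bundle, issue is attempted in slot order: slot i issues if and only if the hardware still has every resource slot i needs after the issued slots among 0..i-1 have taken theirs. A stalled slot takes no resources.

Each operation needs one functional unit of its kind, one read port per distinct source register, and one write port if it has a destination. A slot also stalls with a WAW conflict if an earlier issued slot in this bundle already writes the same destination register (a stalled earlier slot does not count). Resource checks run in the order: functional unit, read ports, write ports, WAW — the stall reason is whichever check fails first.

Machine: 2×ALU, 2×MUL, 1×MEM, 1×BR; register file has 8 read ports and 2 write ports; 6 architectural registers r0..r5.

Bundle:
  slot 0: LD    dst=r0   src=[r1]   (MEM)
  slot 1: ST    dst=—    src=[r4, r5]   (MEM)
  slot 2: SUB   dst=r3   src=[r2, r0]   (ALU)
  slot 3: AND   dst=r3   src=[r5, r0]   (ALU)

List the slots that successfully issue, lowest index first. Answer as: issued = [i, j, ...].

issued = [0, 2]

slot 0 (MEM): ISSUE — free A2,Mu2,Ld0,B1 rp7 wp1
slot 1 (MEM): stall FU — free A2,Mu2,Ld0,B1 rp7 wp1
slot 2 (ALU): ISSUE — free A1,Mu2,Ld0,B1 rp5 wp0
slot 3 (ALU): stall WR_PORT — free A1,Mu2,Ld0,B1 rp5 wp0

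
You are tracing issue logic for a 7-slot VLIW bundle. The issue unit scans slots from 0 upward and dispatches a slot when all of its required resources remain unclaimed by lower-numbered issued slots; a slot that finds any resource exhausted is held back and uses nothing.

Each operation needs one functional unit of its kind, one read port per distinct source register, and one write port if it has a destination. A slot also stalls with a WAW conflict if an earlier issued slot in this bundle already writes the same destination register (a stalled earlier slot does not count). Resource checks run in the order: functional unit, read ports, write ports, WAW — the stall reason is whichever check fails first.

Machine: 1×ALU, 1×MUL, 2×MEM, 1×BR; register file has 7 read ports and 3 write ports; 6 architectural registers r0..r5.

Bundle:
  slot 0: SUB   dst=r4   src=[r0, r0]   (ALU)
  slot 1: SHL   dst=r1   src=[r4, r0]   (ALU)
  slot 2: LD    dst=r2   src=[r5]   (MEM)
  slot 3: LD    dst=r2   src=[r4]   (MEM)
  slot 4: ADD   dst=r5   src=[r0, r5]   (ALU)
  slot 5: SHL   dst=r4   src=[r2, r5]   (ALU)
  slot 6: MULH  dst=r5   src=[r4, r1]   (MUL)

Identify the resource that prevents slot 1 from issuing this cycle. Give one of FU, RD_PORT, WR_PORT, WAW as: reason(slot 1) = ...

reason(slot 1) = FU

slot 0 (ALU): ISSUE — free A0,Mu1,Ld2,B1 rp6 wp2
slot 1 (ALU): stall FU — free A0,Mu1,Ld2,B1 rp6 wp2
slot 2 (MEM): ISSUE — free A0,Mu1,Ld1,B1 rp5 wp1
slot 3 (MEM): stall WAW — free A0,Mu1,Ld1,B1 rp5 wp1
slot 4 (ALU): stall FU — free A0,Mu1,Ld1,B1 rp5 wp1
slot 5 (ALU): stall FU — free A0,Mu1,Ld1,B1 rp5 wp1
slot 6 (MUL): ISSUE — free A0,Mu0,Ld1,B1 rp3 wp0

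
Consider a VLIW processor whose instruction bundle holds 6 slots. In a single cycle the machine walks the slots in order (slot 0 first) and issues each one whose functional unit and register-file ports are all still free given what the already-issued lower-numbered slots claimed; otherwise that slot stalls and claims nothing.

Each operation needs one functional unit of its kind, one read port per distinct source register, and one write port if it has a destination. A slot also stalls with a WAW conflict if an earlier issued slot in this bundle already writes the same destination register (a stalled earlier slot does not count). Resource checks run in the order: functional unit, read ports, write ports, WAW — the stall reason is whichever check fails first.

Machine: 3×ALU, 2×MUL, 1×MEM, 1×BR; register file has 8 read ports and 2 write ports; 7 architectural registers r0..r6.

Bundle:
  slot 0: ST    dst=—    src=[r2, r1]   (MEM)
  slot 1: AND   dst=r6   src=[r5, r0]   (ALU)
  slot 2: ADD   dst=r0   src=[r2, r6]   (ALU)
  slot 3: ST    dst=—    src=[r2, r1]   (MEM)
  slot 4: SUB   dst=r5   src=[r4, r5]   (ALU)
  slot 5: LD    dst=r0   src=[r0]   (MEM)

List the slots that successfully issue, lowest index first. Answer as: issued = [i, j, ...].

slot 0 (MEM): ISSUE — free A3,Mu2,Ld0,B1 rp6 wp2
slot 1 (ALU): ISSUE — free A2,Mu2,Ld0,B1 rp4 wp1
slot 2 (ALU): ISSUE — free A1,Mu2,Ld0,B1 rp2 wp0
slot 3 (MEM): stall FU — free A1,Mu2,Ld0,B1 rp2 wp0
slot 4 (ALU): stall WR_PORT — free A1,Mu2,Ld0,B1 rp2 wp0
slot 5 (MEM): stall FU — free A1,Mu2,Ld0,B1 rp2 wp0

issued = [0, 1, 2]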